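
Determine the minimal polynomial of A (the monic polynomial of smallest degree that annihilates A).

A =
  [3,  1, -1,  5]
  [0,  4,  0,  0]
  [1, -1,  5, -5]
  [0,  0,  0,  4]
x^2 - 8*x + 16

The characteristic polynomial is χ_A(x) = (x - 4)^4, so the eigenvalues are known. The minimal polynomial is
  m_A(x) = Π_λ (x − λ)^{k_λ}
where k_λ is the size of the *largest* Jordan block for λ (equivalently, the smallest k with (A − λI)^k v = 0 for every generalised eigenvector v of λ).

  λ = 4: largest Jordan block has size 2, contributing (x − 4)^2

So m_A(x) = (x - 4)^2 = x^2 - 8*x + 16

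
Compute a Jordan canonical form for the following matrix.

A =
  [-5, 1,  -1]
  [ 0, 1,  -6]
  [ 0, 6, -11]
J_2(-5) ⊕ J_1(-5)

The characteristic polynomial is
  det(x·I − A) = x^3 + 15*x^2 + 75*x + 125 = (x + 5)^3

Eigenvalues and multiplicities (the geometric multiplicity of λ is n − rank(A − λI), which equals the number of Jordan blocks for λ):
  λ = -5: algebraic multiplicity = 3, geometric multiplicity = 2

Determining the block sizes for each eigenvalue:
  λ = -5: 2 blocks summing to 3 forces exactly one block of size 2 and the rest size 1 → block sizes [2, 1]

Assembling the blocks gives a Jordan form
J =
  [-5,  1,  0]
  [ 0, -5,  0]
  [ 0,  0, -5]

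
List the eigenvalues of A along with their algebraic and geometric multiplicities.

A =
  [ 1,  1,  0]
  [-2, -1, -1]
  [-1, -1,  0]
λ = 0: alg = 3, geom = 1

Step 1 — factor the characteristic polynomial to read off the algebraic multiplicities:
  χ_A(x) = x^3

Step 2 — compute geometric multiplicities via the rank-nullity identity g(λ) = n − rank(A − λI):
  rank(A − (0)·I) = 2, so dim ker(A − (0)·I) = n − 2 = 1

Summary:
  λ = 0: algebraic multiplicity = 3, geometric multiplicity = 1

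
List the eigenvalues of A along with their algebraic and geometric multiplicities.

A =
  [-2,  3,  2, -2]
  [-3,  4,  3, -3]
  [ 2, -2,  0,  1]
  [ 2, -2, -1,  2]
λ = 1: alg = 4, geom = 2

Step 1 — factor the characteristic polynomial to read off the algebraic multiplicities:
  χ_A(x) = (x - 1)^4

Step 2 — compute geometric multiplicities via the rank-nullity identity g(λ) = n − rank(A − λI):
  rank(A − (1)·I) = 2, so dim ker(A − (1)·I) = n − 2 = 2

Summary:
  λ = 1: algebraic multiplicity = 4, geometric multiplicity = 2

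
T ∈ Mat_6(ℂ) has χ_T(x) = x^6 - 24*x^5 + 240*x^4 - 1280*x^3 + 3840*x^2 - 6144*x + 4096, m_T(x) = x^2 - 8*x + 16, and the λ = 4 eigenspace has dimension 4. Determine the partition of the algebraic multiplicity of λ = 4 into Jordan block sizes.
Block sizes for λ = 4: [2, 2, 1, 1]

Step 1 — from the characteristic polynomial, algebraic multiplicity of λ = 4 is 6. From dim ker(T − (4)·I) = 4, there are exactly 4 Jordan blocks for λ = 4.
Step 2 — from the minimal polynomial, the factor (x − 4)^2 tells us the largest block for λ = 4 has size 2.
Step 3 — with total size 6, 4 blocks, and largest block 2, the block sizes (in nonincreasing order) are [2, 2, 1, 1].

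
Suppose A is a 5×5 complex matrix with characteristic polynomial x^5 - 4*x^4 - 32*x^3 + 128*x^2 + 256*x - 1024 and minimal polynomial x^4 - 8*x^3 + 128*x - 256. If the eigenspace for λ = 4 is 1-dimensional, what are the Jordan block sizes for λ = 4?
Block sizes for λ = 4: [3]

Step 1 — from the characteristic polynomial, algebraic multiplicity of λ = 4 is 3. From dim ker(A − (4)·I) = 1, there are exactly 1 Jordan blocks for λ = 4.
Step 2 — from the minimal polynomial, the factor (x − 4)^3 tells us the largest block for λ = 4 has size 3.
Step 3 — with total size 3, 1 blocks, and largest block 3, the block sizes (in nonincreasing order) are [3].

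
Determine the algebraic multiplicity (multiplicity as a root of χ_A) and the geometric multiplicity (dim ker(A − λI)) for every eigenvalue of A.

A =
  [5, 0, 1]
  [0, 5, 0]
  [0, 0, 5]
λ = 5: alg = 3, geom = 2

Step 1 — factor the characteristic polynomial to read off the algebraic multiplicities:
  χ_A(x) = (x - 5)^3

Step 2 — compute geometric multiplicities via the rank-nullity identity g(λ) = n − rank(A − λI):
  rank(A − (5)·I) = 1, so dim ker(A − (5)·I) = n − 1 = 2

Summary:
  λ = 5: algebraic multiplicity = 3, geometric multiplicity = 2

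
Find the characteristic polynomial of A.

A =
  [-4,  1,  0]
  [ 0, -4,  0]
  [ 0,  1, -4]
x^3 + 12*x^2 + 48*x + 64

Expanding det(x·I − A) (e.g. by cofactor expansion or by noting that A is similar to its Jordan form J, which has the same characteristic polynomial as A) gives
  χ_A(x) = x^3 + 12*x^2 + 48*x + 64
which factors as (x + 4)^3. The eigenvalues (with algebraic multiplicities) are λ = -4 with multiplicity 3.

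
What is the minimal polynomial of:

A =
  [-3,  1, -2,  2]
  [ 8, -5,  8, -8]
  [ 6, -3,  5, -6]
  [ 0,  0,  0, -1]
x^2 + 2*x + 1

The characteristic polynomial is χ_A(x) = (x + 1)^4, so the eigenvalues are known. The minimal polynomial is
  m_A(x) = Π_λ (x − λ)^{k_λ}
where k_λ is the size of the *largest* Jordan block for λ (equivalently, the smallest k with (A − λI)^k v = 0 for every generalised eigenvector v of λ).

  λ = -1: largest Jordan block has size 2, contributing (x + 1)^2

So m_A(x) = (x + 1)^2 = x^2 + 2*x + 1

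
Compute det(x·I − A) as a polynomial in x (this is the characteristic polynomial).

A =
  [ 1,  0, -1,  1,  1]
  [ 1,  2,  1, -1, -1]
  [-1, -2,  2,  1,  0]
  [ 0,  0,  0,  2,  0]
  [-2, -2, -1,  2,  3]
x^5 - 10*x^4 + 40*x^3 - 80*x^2 + 80*x - 32

Expanding det(x·I − A) (e.g. by cofactor expansion or by noting that A is similar to its Jordan form J, which has the same characteristic polynomial as A) gives
  χ_A(x) = x^5 - 10*x^4 + 40*x^3 - 80*x^2 + 80*x - 32
which factors as (x - 2)^5. The eigenvalues (with algebraic multiplicities) are λ = 2 with multiplicity 5.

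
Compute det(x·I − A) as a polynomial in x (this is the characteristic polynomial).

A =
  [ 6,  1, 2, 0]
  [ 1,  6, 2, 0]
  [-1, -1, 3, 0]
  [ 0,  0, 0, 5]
x^4 - 20*x^3 + 150*x^2 - 500*x + 625

Expanding det(x·I − A) (e.g. by cofactor expansion or by noting that A is similar to its Jordan form J, which has the same characteristic polynomial as A) gives
  χ_A(x) = x^4 - 20*x^3 + 150*x^2 - 500*x + 625
which factors as (x - 5)^4. The eigenvalues (with algebraic multiplicities) are λ = 5 with multiplicity 4.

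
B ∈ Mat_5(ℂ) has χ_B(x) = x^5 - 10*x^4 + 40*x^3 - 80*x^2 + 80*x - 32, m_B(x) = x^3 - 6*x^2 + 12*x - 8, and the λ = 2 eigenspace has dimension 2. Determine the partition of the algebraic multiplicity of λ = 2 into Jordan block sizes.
Block sizes for λ = 2: [3, 2]

Step 1 — from the characteristic polynomial, algebraic multiplicity of λ = 2 is 5. From dim ker(B − (2)·I) = 2, there are exactly 2 Jordan blocks for λ = 2.
Step 2 — from the minimal polynomial, the factor (x − 2)^3 tells us the largest block for λ = 2 has size 3.
Step 3 — with total size 5, 2 blocks, and largest block 3, the block sizes (in nonincreasing order) are [3, 2].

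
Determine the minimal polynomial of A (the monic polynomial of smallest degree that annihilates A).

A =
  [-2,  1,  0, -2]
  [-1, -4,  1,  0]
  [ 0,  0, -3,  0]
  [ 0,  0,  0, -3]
x^3 + 9*x^2 + 27*x + 27

The characteristic polynomial is χ_A(x) = (x + 3)^4, so the eigenvalues are known. The minimal polynomial is
  m_A(x) = Π_λ (x − λ)^{k_λ}
where k_λ is the size of the *largest* Jordan block for λ (equivalently, the smallest k with (A − λI)^k v = 0 for every generalised eigenvector v of λ).

  λ = -3: largest Jordan block has size 3, contributing (x + 3)^3

So m_A(x) = (x + 3)^3 = x^3 + 9*x^2 + 27*x + 27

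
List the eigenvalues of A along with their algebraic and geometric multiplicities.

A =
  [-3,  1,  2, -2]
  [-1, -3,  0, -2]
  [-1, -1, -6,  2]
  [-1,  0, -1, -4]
λ = -4: alg = 4, geom = 2

Step 1 — factor the characteristic polynomial to read off the algebraic multiplicities:
  χ_A(x) = (x + 4)^4

Step 2 — compute geometric multiplicities via the rank-nullity identity g(λ) = n − rank(A − λI):
  rank(A − (-4)·I) = 2, so dim ker(A − (-4)·I) = n − 2 = 2

Summary:
  λ = -4: algebraic multiplicity = 4, geometric multiplicity = 2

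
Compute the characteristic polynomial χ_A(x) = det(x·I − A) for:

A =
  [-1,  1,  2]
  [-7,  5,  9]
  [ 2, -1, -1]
x^3 - 3*x^2 + 3*x - 1

Expanding det(x·I − A) (e.g. by cofactor expansion or by noting that A is similar to its Jordan form J, which has the same characteristic polynomial as A) gives
  χ_A(x) = x^3 - 3*x^2 + 3*x - 1
which factors as (x - 1)^3. The eigenvalues (with algebraic multiplicities) are λ = 1 with multiplicity 3.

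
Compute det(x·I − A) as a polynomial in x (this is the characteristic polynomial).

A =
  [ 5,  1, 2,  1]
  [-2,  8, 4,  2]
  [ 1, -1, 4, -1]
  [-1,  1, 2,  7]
x^4 - 24*x^3 + 216*x^2 - 864*x + 1296

Expanding det(x·I − A) (e.g. by cofactor expansion or by noting that A is similar to its Jordan form J, which has the same characteristic polynomial as A) gives
  χ_A(x) = x^4 - 24*x^3 + 216*x^2 - 864*x + 1296
which factors as (x - 6)^4. The eigenvalues (with algebraic multiplicities) are λ = 6 with multiplicity 4.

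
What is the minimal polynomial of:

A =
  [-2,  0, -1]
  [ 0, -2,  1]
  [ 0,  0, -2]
x^2 + 4*x + 4

The characteristic polynomial is χ_A(x) = (x + 2)^3, so the eigenvalues are known. The minimal polynomial is
  m_A(x) = Π_λ (x − λ)^{k_λ}
where k_λ is the size of the *largest* Jordan block for λ (equivalently, the smallest k with (A − λI)^k v = 0 for every generalised eigenvector v of λ).

  λ = -2: largest Jordan block has size 2, contributing (x + 2)^2

So m_A(x) = (x + 2)^2 = x^2 + 4*x + 4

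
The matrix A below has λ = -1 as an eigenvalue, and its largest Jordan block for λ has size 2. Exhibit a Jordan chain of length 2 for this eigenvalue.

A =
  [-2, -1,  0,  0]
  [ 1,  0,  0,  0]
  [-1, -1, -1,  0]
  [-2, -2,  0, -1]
A Jordan chain for λ = -1 of length 2:
v_1 = (-1, 1, -1, -2)ᵀ
v_2 = (1, 0, 0, 0)ᵀ

Let N = A − (-1)·I. We want v_2 with N^2 v_2 = 0 but N^1 v_2 ≠ 0; then v_{j-1} := N · v_j for j = 2, …, 2.

Pick v_2 = (1, 0, 0, 0)ᵀ.
Then v_1 = N · v_2 = (-1, 1, -1, -2)ᵀ.

Sanity check: (A − (-1)·I) v_1 = (0, 0, 0, 0)ᵀ = 0. ✓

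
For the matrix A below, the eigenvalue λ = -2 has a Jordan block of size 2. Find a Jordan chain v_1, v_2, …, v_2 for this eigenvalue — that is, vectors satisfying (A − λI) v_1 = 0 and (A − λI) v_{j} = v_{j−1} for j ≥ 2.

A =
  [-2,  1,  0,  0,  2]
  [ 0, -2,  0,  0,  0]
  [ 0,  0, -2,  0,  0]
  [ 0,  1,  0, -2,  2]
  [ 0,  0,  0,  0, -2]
A Jordan chain for λ = -2 of length 2:
v_1 = (1, 0, 0, 1, 0)ᵀ
v_2 = (0, 1, 0, 0, 0)ᵀ

Let N = A − (-2)·I. We want v_2 with N^2 v_2 = 0 but N^1 v_2 ≠ 0; then v_{j-1} := N · v_j for j = 2, …, 2.

Pick v_2 = (0, 1, 0, 0, 0)ᵀ.
Then v_1 = N · v_2 = (1, 0, 0, 1, 0)ᵀ.

Sanity check: (A − (-2)·I) v_1 = (0, 0, 0, 0, 0)ᵀ = 0. ✓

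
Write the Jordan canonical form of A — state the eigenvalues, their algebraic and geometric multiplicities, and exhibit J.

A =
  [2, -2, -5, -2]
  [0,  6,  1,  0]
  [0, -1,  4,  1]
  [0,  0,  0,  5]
J_1(2) ⊕ J_3(5)

The characteristic polynomial is
  det(x·I − A) = x^4 - 17*x^3 + 105*x^2 - 275*x + 250 = (x - 5)^3*(x - 2)

Eigenvalues and multiplicities (the geometric multiplicity of λ is n − rank(A − λI), which equals the number of Jordan blocks for λ):
  λ = 2: algebraic multiplicity = 1, geometric multiplicity = 1
  λ = 5: algebraic multiplicity = 3, geometric multiplicity = 1

Determining the block sizes for each eigenvalue:
  λ = 2: one block (gm = 1), so the single block has size am = 1 → block sizes [1]
  λ = 5: one block (gm = 1), so the single block has size am = 3 → block sizes [3]

Assembling the blocks gives a Jordan form
J =
  [2, 0, 0, 0]
  [0, 5, 1, 0]
  [0, 0, 5, 1]
  [0, 0, 0, 5]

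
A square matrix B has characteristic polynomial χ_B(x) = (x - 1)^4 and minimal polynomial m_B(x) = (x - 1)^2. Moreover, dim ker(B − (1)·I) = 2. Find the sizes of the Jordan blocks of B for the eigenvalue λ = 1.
Block sizes for λ = 1: [2, 2]

Step 1 — from the characteristic polynomial, algebraic multiplicity of λ = 1 is 4. From dim ker(B − (1)·I) = 2, there are exactly 2 Jordan blocks for λ = 1.
Step 2 — from the minimal polynomial, the factor (x − 1)^2 tells us the largest block for λ = 1 has size 2.
Step 3 — with total size 4, 2 blocks, and largest block 2, the block sizes (in nonincreasing order) are [2, 2].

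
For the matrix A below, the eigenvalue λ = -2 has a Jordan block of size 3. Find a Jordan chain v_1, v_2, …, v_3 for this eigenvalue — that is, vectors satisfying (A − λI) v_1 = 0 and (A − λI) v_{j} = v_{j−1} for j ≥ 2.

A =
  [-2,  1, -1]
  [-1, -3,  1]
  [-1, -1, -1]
A Jordan chain for λ = -2 of length 3:
v_1 = (0, -1, -1)ᵀ
v_2 = (1, -1, -1)ᵀ
v_3 = (0, 1, 0)ᵀ

Let N = A − (-2)·I. We want v_3 with N^3 v_3 = 0 but N^2 v_3 ≠ 0; then v_{j-1} := N · v_j for j = 3, …, 2.

Pick v_3 = (0, 1, 0)ᵀ.
Then v_2 = N · v_3 = (1, -1, -1)ᵀ.
Then v_1 = N · v_2 = (0, -1, -1)ᵀ.

Sanity check: (A − (-2)·I) v_1 = (0, 0, 0)ᵀ = 0. ✓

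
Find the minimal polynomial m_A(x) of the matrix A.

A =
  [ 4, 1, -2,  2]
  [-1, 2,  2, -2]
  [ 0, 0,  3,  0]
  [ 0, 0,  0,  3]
x^2 - 6*x + 9

The characteristic polynomial is χ_A(x) = (x - 3)^4, so the eigenvalues are known. The minimal polynomial is
  m_A(x) = Π_λ (x − λ)^{k_λ}
where k_λ is the size of the *largest* Jordan block for λ (equivalently, the smallest k with (A − λI)^k v = 0 for every generalised eigenvector v of λ).

  λ = 3: largest Jordan block has size 2, contributing (x − 3)^2

So m_A(x) = (x - 3)^2 = x^2 - 6*x + 9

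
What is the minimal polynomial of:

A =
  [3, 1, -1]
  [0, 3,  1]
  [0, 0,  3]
x^3 - 9*x^2 + 27*x - 27

The characteristic polynomial is χ_A(x) = (x - 3)^3, so the eigenvalues are known. The minimal polynomial is
  m_A(x) = Π_λ (x − λ)^{k_λ}
where k_λ is the size of the *largest* Jordan block for λ (equivalently, the smallest k with (A − λI)^k v = 0 for every generalised eigenvector v of λ).

  λ = 3: largest Jordan block has size 3, contributing (x − 3)^3

So m_A(x) = (x - 3)^3 = x^3 - 9*x^2 + 27*x - 27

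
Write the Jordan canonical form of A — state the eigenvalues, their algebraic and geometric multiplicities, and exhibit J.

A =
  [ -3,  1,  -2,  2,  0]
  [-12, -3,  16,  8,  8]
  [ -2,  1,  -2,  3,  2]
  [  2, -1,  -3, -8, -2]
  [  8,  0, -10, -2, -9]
J_2(-5) ⊕ J_2(-5) ⊕ J_1(-5)

The characteristic polynomial is
  det(x·I − A) = x^5 + 25*x^4 + 250*x^3 + 1250*x^2 + 3125*x + 3125 = (x + 5)^5

Eigenvalues and multiplicities (the geometric multiplicity of λ is n − rank(A − λI), which equals the number of Jordan blocks for λ):
  λ = -5: algebraic multiplicity = 5, geometric multiplicity = 3

Determining the block sizes for each eigenvalue:
  λ = -5: with am = 5 and gm = 3, the partition is not yet determined (e.g. several partitions of 5 into 3 parts exist). Let N = A − (-5)·I. Computing rank(N^1) = 2, rank(N^2) = 0; the number of blocks of size ≥ j is rank(N^{j−1}) − rank(N^j), giving [3, 2]. So we have 2 block(s) of size 2, 1 block(s) of size 1 → block sizes [2, 2, 1]

Assembling the blocks gives a Jordan form
J =
  [-5,  1,  0,  0,  0]
  [ 0, -5,  0,  0,  0]
  [ 0,  0, -5,  1,  0]
  [ 0,  0,  0, -5,  0]
  [ 0,  0,  0,  0, -5]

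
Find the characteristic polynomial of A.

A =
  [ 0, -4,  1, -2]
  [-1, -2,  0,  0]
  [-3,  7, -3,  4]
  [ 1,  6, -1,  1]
x^4 + 4*x^3 + 6*x^2 + 4*x + 1

Expanding det(x·I − A) (e.g. by cofactor expansion or by noting that A is similar to its Jordan form J, which has the same characteristic polynomial as A) gives
  χ_A(x) = x^4 + 4*x^3 + 6*x^2 + 4*x + 1
which factors as (x + 1)^4. The eigenvalues (with algebraic multiplicities) are λ = -1 with multiplicity 4.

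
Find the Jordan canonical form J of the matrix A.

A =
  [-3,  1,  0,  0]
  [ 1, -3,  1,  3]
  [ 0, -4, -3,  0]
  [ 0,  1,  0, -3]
J_3(-3) ⊕ J_1(-3)

The characteristic polynomial is
  det(x·I − A) = x^4 + 12*x^3 + 54*x^2 + 108*x + 81 = (x + 3)^4

Eigenvalues and multiplicities (the geometric multiplicity of λ is n − rank(A − λI), which equals the number of Jordan blocks for λ):
  λ = -3: algebraic multiplicity = 4, geometric multiplicity = 2

Determining the block sizes for each eigenvalue:
  λ = -3: with am = 4 and gm = 2, the partition is not yet determined (e.g. several partitions of 4 into 2 parts exist). Let N = A − (-3)·I. Computing rank(N^1) = 2, rank(N^2) = 1, rank(N^3) = 0; the number of blocks of size ≥ j is rank(N^{j−1}) − rank(N^j), giving [2, 1, 1]. So we have 1 block(s) of size 3, 1 block(s) of size 1 → block sizes [3, 1]

Assembling the blocks gives a Jordan form
J =
  [-3,  1,  0,  0]
  [ 0, -3,  1,  0]
  [ 0,  0, -3,  0]
  [ 0,  0,  0, -3]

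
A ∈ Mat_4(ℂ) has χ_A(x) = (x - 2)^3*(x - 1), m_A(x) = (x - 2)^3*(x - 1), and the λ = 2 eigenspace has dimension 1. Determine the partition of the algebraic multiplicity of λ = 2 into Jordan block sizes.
Block sizes for λ = 2: [3]

Step 1 — from the characteristic polynomial, algebraic multiplicity of λ = 2 is 3. From dim ker(A − (2)·I) = 1, there are exactly 1 Jordan blocks for λ = 2.
Step 2 — from the minimal polynomial, the factor (x − 2)^3 tells us the largest block for λ = 2 has size 3.
Step 3 — with total size 3, 1 blocks, and largest block 3, the block sizes (in nonincreasing order) are [3].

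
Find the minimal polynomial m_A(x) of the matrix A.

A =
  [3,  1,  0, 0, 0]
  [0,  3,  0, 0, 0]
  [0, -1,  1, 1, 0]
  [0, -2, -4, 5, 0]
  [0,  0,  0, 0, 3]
x^2 - 6*x + 9

The characteristic polynomial is χ_A(x) = (x - 3)^5, so the eigenvalues are known. The minimal polynomial is
  m_A(x) = Π_λ (x − λ)^{k_λ}
where k_λ is the size of the *largest* Jordan block for λ (equivalently, the smallest k with (A − λI)^k v = 0 for every generalised eigenvector v of λ).

  λ = 3: largest Jordan block has size 2, contributing (x − 3)^2

So m_A(x) = (x - 3)^2 = x^2 - 6*x + 9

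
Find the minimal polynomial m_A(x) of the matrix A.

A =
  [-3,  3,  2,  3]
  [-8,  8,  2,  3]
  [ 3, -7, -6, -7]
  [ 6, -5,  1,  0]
x^4 + x^3 - 18*x^2 - 52*x - 40

The characteristic polynomial is χ_A(x) = (x - 5)*(x + 2)^3, so the eigenvalues are known. The minimal polynomial is
  m_A(x) = Π_λ (x − λ)^{k_λ}
where k_λ is the size of the *largest* Jordan block for λ (equivalently, the smallest k with (A − λI)^k v = 0 for every generalised eigenvector v of λ).

  λ = -2: largest Jordan block has size 3, contributing (x + 2)^3
  λ = 5: largest Jordan block has size 1, contributing (x − 5)

So m_A(x) = (x - 5)*(x + 2)^3 = x^4 + x^3 - 18*x^2 - 52*x - 40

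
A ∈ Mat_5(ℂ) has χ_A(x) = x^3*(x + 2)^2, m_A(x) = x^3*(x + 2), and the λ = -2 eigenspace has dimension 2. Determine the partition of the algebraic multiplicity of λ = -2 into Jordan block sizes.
Block sizes for λ = -2: [1, 1]

Step 1 — from the characteristic polynomial, algebraic multiplicity of λ = -2 is 2. From dim ker(A − (-2)·I) = 2, there are exactly 2 Jordan blocks for λ = -2.
Step 2 — from the minimal polynomial, the factor (x + 2) tells us the largest block for λ = -2 has size 1.
Step 3 — with total size 2, 2 blocks, and largest block 1, the block sizes (in nonincreasing order) are [1, 1].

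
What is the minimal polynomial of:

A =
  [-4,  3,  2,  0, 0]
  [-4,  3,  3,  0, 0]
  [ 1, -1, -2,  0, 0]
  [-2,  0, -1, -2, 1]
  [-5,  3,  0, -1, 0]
x^3 + 3*x^2 + 3*x + 1

The characteristic polynomial is χ_A(x) = (x + 1)^5, so the eigenvalues are known. The minimal polynomial is
  m_A(x) = Π_λ (x − λ)^{k_λ}
where k_λ is the size of the *largest* Jordan block for λ (equivalently, the smallest k with (A − λI)^k v = 0 for every generalised eigenvector v of λ).

  λ = -1: largest Jordan block has size 3, contributing (x + 1)^3

So m_A(x) = (x + 1)^3 = x^3 + 3*x^2 + 3*x + 1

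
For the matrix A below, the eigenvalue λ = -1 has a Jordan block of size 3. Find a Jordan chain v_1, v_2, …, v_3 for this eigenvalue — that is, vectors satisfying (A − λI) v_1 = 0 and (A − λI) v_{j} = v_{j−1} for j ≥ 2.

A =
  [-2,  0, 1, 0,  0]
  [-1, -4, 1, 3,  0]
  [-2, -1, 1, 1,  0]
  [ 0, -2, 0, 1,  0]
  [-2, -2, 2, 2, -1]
A Jordan chain for λ = -1 of length 3:
v_1 = (-1, 2, -1, 2, 0)ᵀ
v_2 = (-1, -1, -2, 0, -2)ᵀ
v_3 = (1, 0, 0, 0, 0)ᵀ

Let N = A − (-1)·I. We want v_3 with N^3 v_3 = 0 but N^2 v_3 ≠ 0; then v_{j-1} := N · v_j for j = 3, …, 2.

Pick v_3 = (1, 0, 0, 0, 0)ᵀ.
Then v_2 = N · v_3 = (-1, -1, -2, 0, -2)ᵀ.
Then v_1 = N · v_2 = (-1, 2, -1, 2, 0)ᵀ.

Sanity check: (A − (-1)·I) v_1 = (0, 0, 0, 0, 0)ᵀ = 0. ✓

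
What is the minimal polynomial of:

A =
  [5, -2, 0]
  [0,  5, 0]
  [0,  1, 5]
x^2 - 10*x + 25

The characteristic polynomial is χ_A(x) = (x - 5)^3, so the eigenvalues are known. The minimal polynomial is
  m_A(x) = Π_λ (x − λ)^{k_λ}
where k_λ is the size of the *largest* Jordan block for λ (equivalently, the smallest k with (A − λI)^k v = 0 for every generalised eigenvector v of λ).

  λ = 5: largest Jordan block has size 2, contributing (x − 5)^2

So m_A(x) = (x - 5)^2 = x^2 - 10*x + 25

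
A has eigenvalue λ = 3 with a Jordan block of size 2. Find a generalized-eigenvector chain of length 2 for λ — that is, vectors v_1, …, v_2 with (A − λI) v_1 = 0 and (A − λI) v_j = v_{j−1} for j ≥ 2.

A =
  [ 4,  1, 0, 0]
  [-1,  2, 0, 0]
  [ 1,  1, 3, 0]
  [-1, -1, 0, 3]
A Jordan chain for λ = 3 of length 2:
v_1 = (1, -1, 1, -1)ᵀ
v_2 = (1, 0, 0, 0)ᵀ

Let N = A − (3)·I. We want v_2 with N^2 v_2 = 0 but N^1 v_2 ≠ 0; then v_{j-1} := N · v_j for j = 2, …, 2.

Pick v_2 = (1, 0, 0, 0)ᵀ.
Then v_1 = N · v_2 = (1, -1, 1, -1)ᵀ.

Sanity check: (A − (3)·I) v_1 = (0, 0, 0, 0)ᵀ = 0. ✓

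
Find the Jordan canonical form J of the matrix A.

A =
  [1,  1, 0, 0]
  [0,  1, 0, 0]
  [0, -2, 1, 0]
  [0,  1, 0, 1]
J_2(1) ⊕ J_1(1) ⊕ J_1(1)

The characteristic polynomial is
  det(x·I − A) = x^4 - 4*x^3 + 6*x^2 - 4*x + 1 = (x - 1)^4

Eigenvalues and multiplicities (the geometric multiplicity of λ is n − rank(A − λI), which equals the number of Jordan blocks for λ):
  λ = 1: algebraic multiplicity = 4, geometric multiplicity = 3

Determining the block sizes for each eigenvalue:
  λ = 1: 3 blocks summing to 4 forces exactly one block of size 2 and the rest size 1 → block sizes [2, 1, 1]

Assembling the blocks gives a Jordan form
J =
  [1, 1, 0, 0]
  [0, 1, 0, 0]
  [0, 0, 1, 0]
  [0, 0, 0, 1]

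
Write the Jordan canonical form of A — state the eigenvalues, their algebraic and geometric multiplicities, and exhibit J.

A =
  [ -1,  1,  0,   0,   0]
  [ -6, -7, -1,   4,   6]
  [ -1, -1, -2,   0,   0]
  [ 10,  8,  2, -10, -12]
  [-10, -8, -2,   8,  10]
J_3(-2) ⊕ J_1(-2) ⊕ J_1(-2)

The characteristic polynomial is
  det(x·I − A) = x^5 + 10*x^4 + 40*x^3 + 80*x^2 + 80*x + 32 = (x + 2)^5

Eigenvalues and multiplicities (the geometric multiplicity of λ is n − rank(A − λI), which equals the number of Jordan blocks for λ):
  λ = -2: algebraic multiplicity = 5, geometric multiplicity = 3

Determining the block sizes for each eigenvalue:
  λ = -2: with am = 5 and gm = 3, the partition is not yet determined (e.g. several partitions of 5 into 3 parts exist). Let N = A − (-2)·I. Computing rank(N^1) = 2, rank(N^2) = 1, rank(N^3) = 0; the number of blocks of size ≥ j is rank(N^{j−1}) − rank(N^j), giving [3, 1, 1]. So we have 1 block(s) of size 3, 2 block(s) of size 1 → block sizes [3, 1, 1]

Assembling the blocks gives a Jordan form
J =
  [-2,  1,  0,  0,  0]
  [ 0, -2,  1,  0,  0]
  [ 0,  0, -2,  0,  0]
  [ 0,  0,  0, -2,  0]
  [ 0,  0,  0,  0, -2]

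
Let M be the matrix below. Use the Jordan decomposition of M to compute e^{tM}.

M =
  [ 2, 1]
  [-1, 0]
e^{tM} =
  [t*exp(t) + exp(t), t*exp(t)]
  [-t*exp(t), -t*exp(t) + exp(t)]

Strategy: write M = P · J · P⁻¹ where J is a Jordan canonical form, so e^{tM} = P · e^{tJ} · P⁻¹, and e^{tJ} can be computed block-by-block.

M has Jordan form
J =
  [1, 1]
  [0, 1]
(up to reordering of blocks).

Per-block formulas:
  For a 2×2 Jordan block J_2(1): exp(t · J_2(1)) = e^(1t)·(I + t·N), where N is the 2×2 nilpotent shift.

After assembling e^{tJ} and conjugating by P, we get:

e^{tM} =
  [t*exp(t) + exp(t), t*exp(t)]
  [-t*exp(t), -t*exp(t) + exp(t)]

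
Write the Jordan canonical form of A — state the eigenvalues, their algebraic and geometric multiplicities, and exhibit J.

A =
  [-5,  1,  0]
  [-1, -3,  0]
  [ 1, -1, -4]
J_2(-4) ⊕ J_1(-4)

The characteristic polynomial is
  det(x·I − A) = x^3 + 12*x^2 + 48*x + 64 = (x + 4)^3

Eigenvalues and multiplicities (the geometric multiplicity of λ is n − rank(A − λI), which equals the number of Jordan blocks for λ):
  λ = -4: algebraic multiplicity = 3, geometric multiplicity = 2

Determining the block sizes for each eigenvalue:
  λ = -4: 2 blocks summing to 3 forces exactly one block of size 2 and the rest size 1 → block sizes [2, 1]

Assembling the blocks gives a Jordan form
J =
  [-4,  1,  0]
  [ 0, -4,  0]
  [ 0,  0, -4]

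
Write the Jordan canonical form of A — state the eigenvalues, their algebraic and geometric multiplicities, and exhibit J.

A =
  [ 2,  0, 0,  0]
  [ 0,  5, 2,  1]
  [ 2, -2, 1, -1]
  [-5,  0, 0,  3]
J_1(2) ⊕ J_2(3) ⊕ J_1(3)

The characteristic polynomial is
  det(x·I − A) = x^4 - 11*x^3 + 45*x^2 - 81*x + 54 = (x - 3)^3*(x - 2)

Eigenvalues and multiplicities (the geometric multiplicity of λ is n − rank(A − λI), which equals the number of Jordan blocks for λ):
  λ = 2: algebraic multiplicity = 1, geometric multiplicity = 1
  λ = 3: algebraic multiplicity = 3, geometric multiplicity = 2

Determining the block sizes for each eigenvalue:
  λ = 2: one block (gm = 1), so the single block has size am = 1 → block sizes [1]
  λ = 3: 2 blocks summing to 3 forces exactly one block of size 2 and the rest size 1 → block sizes [2, 1]

Assembling the blocks gives a Jordan form
J =
  [2, 0, 0, 0]
  [0, 3, 1, 0]
  [0, 0, 3, 0]
  [0, 0, 0, 3]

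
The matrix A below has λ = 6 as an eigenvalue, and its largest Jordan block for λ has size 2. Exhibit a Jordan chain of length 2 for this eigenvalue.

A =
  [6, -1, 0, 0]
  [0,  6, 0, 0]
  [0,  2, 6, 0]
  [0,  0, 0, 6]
A Jordan chain for λ = 6 of length 2:
v_1 = (-1, 0, 2, 0)ᵀ
v_2 = (0, 1, 0, 0)ᵀ

Let N = A − (6)·I. We want v_2 with N^2 v_2 = 0 but N^1 v_2 ≠ 0; then v_{j-1} := N · v_j for j = 2, …, 2.

Pick v_2 = (0, 1, 0, 0)ᵀ.
Then v_1 = N · v_2 = (-1, 0, 2, 0)ᵀ.

Sanity check: (A − (6)·I) v_1 = (0, 0, 0, 0)ᵀ = 0. ✓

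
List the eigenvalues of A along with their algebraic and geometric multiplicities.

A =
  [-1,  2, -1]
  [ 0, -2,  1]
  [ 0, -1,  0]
λ = -1: alg = 3, geom = 1

Step 1 — factor the characteristic polynomial to read off the algebraic multiplicities:
  χ_A(x) = (x + 1)^3

Step 2 — compute geometric multiplicities via the rank-nullity identity g(λ) = n − rank(A − λI):
  rank(A − (-1)·I) = 2, so dim ker(A − (-1)·I) = n − 2 = 1

Summary:
  λ = -1: algebraic multiplicity = 3, geometric multiplicity = 1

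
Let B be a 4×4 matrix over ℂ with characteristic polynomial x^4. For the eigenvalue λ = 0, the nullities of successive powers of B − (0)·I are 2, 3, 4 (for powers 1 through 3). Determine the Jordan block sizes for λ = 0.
Block sizes for λ = 0: [3, 1]

From the dimensions of kernels of powers, the number of Jordan blocks of size at least j is d_j − d_{j−1} where d_j = dim ker(N^j) (with d_0 = 0). Computing the differences gives [2, 1, 1].
The number of blocks of size exactly k is (#blocks of size ≥ k) − (#blocks of size ≥ k + 1), so the partition is: 1 block(s) of size 1, 1 block(s) of size 3.
In nonincreasing order the block sizes are [3, 1].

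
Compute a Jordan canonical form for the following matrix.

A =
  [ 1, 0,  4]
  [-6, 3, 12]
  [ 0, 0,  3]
J_1(1) ⊕ J_1(3) ⊕ J_1(3)

The characteristic polynomial is
  det(x·I − A) = x^3 - 7*x^2 + 15*x - 9 = (x - 3)^2*(x - 1)

Eigenvalues and multiplicities (the geometric multiplicity of λ is n − rank(A − λI), which equals the number of Jordan blocks for λ):
  λ = 1: algebraic multiplicity = 1, geometric multiplicity = 1
  λ = 3: algebraic multiplicity = 2, geometric multiplicity = 2

Determining the block sizes for each eigenvalue:
  λ = 1: one block (gm = 1), so the single block has size am = 1 → block sizes [1]
  λ = 3: gm = am = 2, so every block has size 1 → block sizes [1, 1]

Assembling the blocks gives a Jordan form
J =
  [1, 0, 0]
  [0, 3, 0]
  [0, 0, 3]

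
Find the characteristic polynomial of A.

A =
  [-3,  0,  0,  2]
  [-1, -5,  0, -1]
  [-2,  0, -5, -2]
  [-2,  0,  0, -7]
x^4 + 20*x^3 + 150*x^2 + 500*x + 625

Expanding det(x·I − A) (e.g. by cofactor expansion or by noting that A is similar to its Jordan form J, which has the same characteristic polynomial as A) gives
  χ_A(x) = x^4 + 20*x^3 + 150*x^2 + 500*x + 625
which factors as (x + 5)^4. The eigenvalues (with algebraic multiplicities) are λ = -5 with multiplicity 4.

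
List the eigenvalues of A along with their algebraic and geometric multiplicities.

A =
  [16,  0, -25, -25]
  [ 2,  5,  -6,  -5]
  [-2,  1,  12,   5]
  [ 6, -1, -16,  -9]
λ = 6: alg = 4, geom = 2

Step 1 — factor the characteristic polynomial to read off the algebraic multiplicities:
  χ_A(x) = (x - 6)^4

Step 2 — compute geometric multiplicities via the rank-nullity identity g(λ) = n − rank(A − λI):
  rank(A − (6)·I) = 2, so dim ker(A − (6)·I) = n − 2 = 2

Summary:
  λ = 6: algebraic multiplicity = 4, geometric multiplicity = 2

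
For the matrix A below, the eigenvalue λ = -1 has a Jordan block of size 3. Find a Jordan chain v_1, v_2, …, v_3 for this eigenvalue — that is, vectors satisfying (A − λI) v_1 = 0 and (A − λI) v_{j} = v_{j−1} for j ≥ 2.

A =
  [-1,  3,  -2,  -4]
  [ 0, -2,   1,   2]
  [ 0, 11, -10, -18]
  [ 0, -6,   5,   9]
A Jordan chain for λ = -1 of length 3:
v_1 = (-1, 0, -2, 1)ᵀ
v_2 = (3, -1, 11, -6)ᵀ
v_3 = (0, 1, 0, 0)ᵀ

Let N = A − (-1)·I. We want v_3 with N^3 v_3 = 0 but N^2 v_3 ≠ 0; then v_{j-1} := N · v_j for j = 3, …, 2.

Pick v_3 = (0, 1, 0, 0)ᵀ.
Then v_2 = N · v_3 = (3, -1, 11, -6)ᵀ.
Then v_1 = N · v_2 = (-1, 0, -2, 1)ᵀ.

Sanity check: (A − (-1)·I) v_1 = (0, 0, 0, 0)ᵀ = 0. ✓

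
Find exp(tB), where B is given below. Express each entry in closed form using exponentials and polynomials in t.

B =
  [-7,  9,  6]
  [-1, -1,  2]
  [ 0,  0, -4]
e^{tB} =
  [-3*t*exp(-4*t) + exp(-4*t), 9*t*exp(-4*t), 6*t*exp(-4*t)]
  [-t*exp(-4*t), 3*t*exp(-4*t) + exp(-4*t), 2*t*exp(-4*t)]
  [0, 0, exp(-4*t)]

Strategy: write B = P · J · P⁻¹ where J is a Jordan canonical form, so e^{tB} = P · e^{tJ} · P⁻¹, and e^{tJ} can be computed block-by-block.

B has Jordan form
J =
  [-4,  1,  0]
  [ 0, -4,  0]
  [ 0,  0, -4]
(up to reordering of blocks).

Per-block formulas:
  For a 2×2 Jordan block J_2(-4): exp(t · J_2(-4)) = e^(-4t)·(I + t·N), where N is the 2×2 nilpotent shift.
  For a 1×1 block at λ = -4: exp(t · [-4]) = [e^(-4t)].

After assembling e^{tJ} and conjugating by P, we get:

e^{tB} =
  [-3*t*exp(-4*t) + exp(-4*t), 9*t*exp(-4*t), 6*t*exp(-4*t)]
  [-t*exp(-4*t), 3*t*exp(-4*t) + exp(-4*t), 2*t*exp(-4*t)]
  [0, 0, exp(-4*t)]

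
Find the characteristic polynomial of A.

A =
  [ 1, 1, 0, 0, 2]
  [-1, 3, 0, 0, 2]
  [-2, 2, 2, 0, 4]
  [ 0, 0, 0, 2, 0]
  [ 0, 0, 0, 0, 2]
x^5 - 10*x^4 + 40*x^3 - 80*x^2 + 80*x - 32

Expanding det(x·I − A) (e.g. by cofactor expansion or by noting that A is similar to its Jordan form J, which has the same characteristic polynomial as A) gives
  χ_A(x) = x^5 - 10*x^4 + 40*x^3 - 80*x^2 + 80*x - 32
which factors as (x - 2)^5. The eigenvalues (with algebraic multiplicities) are λ = 2 with multiplicity 5.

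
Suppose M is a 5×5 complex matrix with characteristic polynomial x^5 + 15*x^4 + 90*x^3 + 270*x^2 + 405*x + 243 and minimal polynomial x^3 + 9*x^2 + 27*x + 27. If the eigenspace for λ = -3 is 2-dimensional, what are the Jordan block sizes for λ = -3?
Block sizes for λ = -3: [3, 2]

Step 1 — from the characteristic polynomial, algebraic multiplicity of λ = -3 is 5. From dim ker(M − (-3)·I) = 2, there are exactly 2 Jordan blocks for λ = -3.
Step 2 — from the minimal polynomial, the factor (x + 3)^3 tells us the largest block for λ = -3 has size 3.
Step 3 — with total size 5, 2 blocks, and largest block 3, the block sizes (in nonincreasing order) are [3, 2].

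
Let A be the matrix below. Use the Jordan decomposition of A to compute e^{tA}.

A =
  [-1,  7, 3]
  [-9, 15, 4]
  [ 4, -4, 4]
e^{tA} =
  [-t^2*exp(6*t) - 7*t*exp(6*t) + exp(6*t), t^2*exp(6*t) + 7*t*exp(6*t), t^2*exp(6*t)/2 + 3*t*exp(6*t)]
  [-t^2*exp(6*t) - 9*t*exp(6*t), t^2*exp(6*t) + 9*t*exp(6*t) + exp(6*t), t^2*exp(6*t)/2 + 4*t*exp(6*t)]
  [4*t*exp(6*t), -4*t*exp(6*t), -2*t*exp(6*t) + exp(6*t)]

Strategy: write A = P · J · P⁻¹ where J is a Jordan canonical form, so e^{tA} = P · e^{tJ} · P⁻¹, and e^{tJ} can be computed block-by-block.

A has Jordan form
J =
  [6, 1, 0]
  [0, 6, 1]
  [0, 0, 6]
(up to reordering of blocks).

Per-block formulas:
  For a 3×3 Jordan block J_3(6): exp(t · J_3(6)) = e^(6t)·(I + t·N + (t^2/2)·N^2), where N is the 3×3 nilpotent shift.

After assembling e^{tJ} and conjugating by P, we get:

e^{tA} =
  [-t^2*exp(6*t) - 7*t*exp(6*t) + exp(6*t), t^2*exp(6*t) + 7*t*exp(6*t), t^2*exp(6*t)/2 + 3*t*exp(6*t)]
  [-t^2*exp(6*t) - 9*t*exp(6*t), t^2*exp(6*t) + 9*t*exp(6*t) + exp(6*t), t^2*exp(6*t)/2 + 4*t*exp(6*t)]
  [4*t*exp(6*t), -4*t*exp(6*t), -2*t*exp(6*t) + exp(6*t)]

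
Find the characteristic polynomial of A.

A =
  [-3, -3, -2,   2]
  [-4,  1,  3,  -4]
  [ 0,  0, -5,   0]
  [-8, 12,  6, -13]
x^4 + 20*x^3 + 150*x^2 + 500*x + 625

Expanding det(x·I − A) (e.g. by cofactor expansion or by noting that A is similar to its Jordan form J, which has the same characteristic polynomial as A) gives
  χ_A(x) = x^4 + 20*x^3 + 150*x^2 + 500*x + 625
which factors as (x + 5)^4. The eigenvalues (with algebraic multiplicities) are λ = -5 with multiplicity 4.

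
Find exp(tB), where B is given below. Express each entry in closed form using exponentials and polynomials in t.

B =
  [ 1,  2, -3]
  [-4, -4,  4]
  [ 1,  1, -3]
e^{tB} =
  [-t^2*exp(-2*t) + 3*t*exp(-2*t) + exp(-2*t), -t^2*exp(-2*t)/2 + 2*t*exp(-2*t), t^2*exp(-2*t) - 3*t*exp(-2*t)]
  [-4*t*exp(-2*t), -2*t*exp(-2*t) + exp(-2*t), 4*t*exp(-2*t)]
  [-t^2*exp(-2*t) + t*exp(-2*t), -t^2*exp(-2*t)/2 + t*exp(-2*t), t^2*exp(-2*t) - t*exp(-2*t) + exp(-2*t)]

Strategy: write B = P · J · P⁻¹ where J is a Jordan canonical form, so e^{tB} = P · e^{tJ} · P⁻¹, and e^{tJ} can be computed block-by-block.

B has Jordan form
J =
  [-2,  1,  0]
  [ 0, -2,  1]
  [ 0,  0, -2]
(up to reordering of blocks).

Per-block formulas:
  For a 3×3 Jordan block J_3(-2): exp(t · J_3(-2)) = e^(-2t)·(I + t·N + (t^2/2)·N^2), where N is the 3×3 nilpotent shift.

After assembling e^{tJ} and conjugating by P, we get:

e^{tB} =
  [-t^2*exp(-2*t) + 3*t*exp(-2*t) + exp(-2*t), -t^2*exp(-2*t)/2 + 2*t*exp(-2*t), t^2*exp(-2*t) - 3*t*exp(-2*t)]
  [-4*t*exp(-2*t), -2*t*exp(-2*t) + exp(-2*t), 4*t*exp(-2*t)]
  [-t^2*exp(-2*t) + t*exp(-2*t), -t^2*exp(-2*t)/2 + t*exp(-2*t), t^2*exp(-2*t) - t*exp(-2*t) + exp(-2*t)]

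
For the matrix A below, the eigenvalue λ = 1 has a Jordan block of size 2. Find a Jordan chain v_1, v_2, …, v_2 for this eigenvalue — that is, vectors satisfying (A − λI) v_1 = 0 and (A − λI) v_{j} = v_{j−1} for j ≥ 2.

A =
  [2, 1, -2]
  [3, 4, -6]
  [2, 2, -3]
A Jordan chain for λ = 1 of length 2:
v_1 = (1, 3, 2)ᵀ
v_2 = (1, 0, 0)ᵀ

Let N = A − (1)·I. We want v_2 with N^2 v_2 = 0 but N^1 v_2 ≠ 0; then v_{j-1} := N · v_j for j = 2, …, 2.

Pick v_2 = (1, 0, 0)ᵀ.
Then v_1 = N · v_2 = (1, 3, 2)ᵀ.

Sanity check: (A − (1)·I) v_1 = (0, 0, 0)ᵀ = 0. ✓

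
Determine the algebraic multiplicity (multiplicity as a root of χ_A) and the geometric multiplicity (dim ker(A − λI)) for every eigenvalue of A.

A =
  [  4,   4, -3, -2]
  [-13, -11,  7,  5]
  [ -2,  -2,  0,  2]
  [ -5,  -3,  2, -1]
λ = -2: alg = 4, geom = 2

Step 1 — factor the characteristic polynomial to read off the algebraic multiplicities:
  χ_A(x) = (x + 2)^4

Step 2 — compute geometric multiplicities via the rank-nullity identity g(λ) = n − rank(A − λI):
  rank(A − (-2)·I) = 2, so dim ker(A − (-2)·I) = n − 2 = 2

Summary:
  λ = -2: algebraic multiplicity = 4, geometric multiplicity = 2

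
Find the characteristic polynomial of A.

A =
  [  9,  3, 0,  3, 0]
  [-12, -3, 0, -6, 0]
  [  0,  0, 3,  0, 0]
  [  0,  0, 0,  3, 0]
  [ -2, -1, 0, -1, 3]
x^5 - 15*x^4 + 90*x^3 - 270*x^2 + 405*x - 243

Expanding det(x·I − A) (e.g. by cofactor expansion or by noting that A is similar to its Jordan form J, which has the same characteristic polynomial as A) gives
  χ_A(x) = x^5 - 15*x^4 + 90*x^3 - 270*x^2 + 405*x - 243
which factors as (x - 3)^5. The eigenvalues (with algebraic multiplicities) are λ = 3 with multiplicity 5.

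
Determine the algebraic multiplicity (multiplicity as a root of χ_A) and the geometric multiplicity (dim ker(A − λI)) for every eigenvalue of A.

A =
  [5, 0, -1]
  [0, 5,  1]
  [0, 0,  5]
λ = 5: alg = 3, geom = 2

Step 1 — factor the characteristic polynomial to read off the algebraic multiplicities:
  χ_A(x) = (x - 5)^3

Step 2 — compute geometric multiplicities via the rank-nullity identity g(λ) = n − rank(A − λI):
  rank(A − (5)·I) = 1, so dim ker(A − (5)·I) = n − 1 = 2

Summary:
  λ = 5: algebraic multiplicity = 3, geometric multiplicity = 2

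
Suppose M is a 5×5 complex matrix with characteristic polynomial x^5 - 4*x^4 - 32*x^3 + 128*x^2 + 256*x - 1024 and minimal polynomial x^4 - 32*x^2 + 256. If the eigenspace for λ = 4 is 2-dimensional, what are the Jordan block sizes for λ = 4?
Block sizes for λ = 4: [2, 1]

Step 1 — from the characteristic polynomial, algebraic multiplicity of λ = 4 is 3. From dim ker(M − (4)·I) = 2, there are exactly 2 Jordan blocks for λ = 4.
Step 2 — from the minimal polynomial, the factor (x − 4)^2 tells us the largest block for λ = 4 has size 2.
Step 3 — with total size 3, 2 blocks, and largest block 2, the block sizes (in nonincreasing order) are [2, 1].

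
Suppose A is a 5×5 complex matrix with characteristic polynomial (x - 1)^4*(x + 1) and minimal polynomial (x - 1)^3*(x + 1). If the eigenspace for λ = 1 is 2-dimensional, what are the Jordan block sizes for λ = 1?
Block sizes for λ = 1: [3, 1]

Step 1 — from the characteristic polynomial, algebraic multiplicity of λ = 1 is 4. From dim ker(A − (1)·I) = 2, there are exactly 2 Jordan blocks for λ = 1.
Step 2 — from the minimal polynomial, the factor (x − 1)^3 tells us the largest block for λ = 1 has size 3.
Step 3 — with total size 4, 2 blocks, and largest block 3, the block sizes (in nonincreasing order) are [3, 1].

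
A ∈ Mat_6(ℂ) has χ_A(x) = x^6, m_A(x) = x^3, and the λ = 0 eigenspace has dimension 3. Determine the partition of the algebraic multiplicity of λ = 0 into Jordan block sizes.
Block sizes for λ = 0: [3, 2, 1]

Step 1 — from the characteristic polynomial, algebraic multiplicity of λ = 0 is 6. From dim ker(A − (0)·I) = 3, there are exactly 3 Jordan blocks for λ = 0.
Step 2 — from the minimal polynomial, the factor (x − 0)^3 tells us the largest block for λ = 0 has size 3.
Step 3 — with total size 6, 3 blocks, and largest block 3, the block sizes (in nonincreasing order) are [3, 2, 1].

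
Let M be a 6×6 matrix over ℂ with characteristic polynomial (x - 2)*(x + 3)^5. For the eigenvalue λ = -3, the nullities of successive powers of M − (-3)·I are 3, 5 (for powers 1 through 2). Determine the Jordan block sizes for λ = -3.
Block sizes for λ = -3: [2, 2, 1]

From the dimensions of kernels of powers, the number of Jordan blocks of size at least j is d_j − d_{j−1} where d_j = dim ker(N^j) (with d_0 = 0). Computing the differences gives [3, 2].
The number of blocks of size exactly k is (#blocks of size ≥ k) − (#blocks of size ≥ k + 1), so the partition is: 1 block(s) of size 1, 2 block(s) of size 2.
In nonincreasing order the block sizes are [2, 2, 1].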